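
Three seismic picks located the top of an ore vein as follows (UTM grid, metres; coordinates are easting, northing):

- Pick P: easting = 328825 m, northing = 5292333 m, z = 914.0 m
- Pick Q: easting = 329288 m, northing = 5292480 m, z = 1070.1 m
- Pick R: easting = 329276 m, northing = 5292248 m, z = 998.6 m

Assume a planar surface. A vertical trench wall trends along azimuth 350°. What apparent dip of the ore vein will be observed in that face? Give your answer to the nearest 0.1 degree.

Let the plane be z = a·easting + b·northing + c.
Pick Q−Pick P: 463a + 147b = 156.1;  Pick R−Pick P: 451a − 85b = 84.6.
Solving gives a = 0.24330, b = 0.29561.
Unit vector along 350° is (sin 350°, cos 350°) = (-0.1736, 0.9848).
Slope in that direction = a·(-0.1736) + b·(0.9848) = 0.24887.
Apparent dip = arctan|0.24887| = 14.0° (true dip is 20.9°, so apparent ≤ true as expected).

14.0°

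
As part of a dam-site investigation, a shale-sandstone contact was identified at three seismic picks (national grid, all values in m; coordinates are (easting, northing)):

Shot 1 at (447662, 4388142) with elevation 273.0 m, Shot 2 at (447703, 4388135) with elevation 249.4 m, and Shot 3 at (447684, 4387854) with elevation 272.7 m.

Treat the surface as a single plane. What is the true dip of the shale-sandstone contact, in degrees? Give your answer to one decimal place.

30.3°

Let the plane be z = a·E + b·N + c.
Shot 2−Shot 1: 41a − 7b = −23.6;  Shot 3−Shot 1: 22a − 288b = −0.3.
Solving gives a = −0.58304, b = −0.04350.
Gradient magnitude |∇z| = √(a² + b²) = √(0.33993 + 0.00189) = 0.58466.
True dip = arctan(0.58466) = 30.3°, dipping toward E (azimuth ≈ 086°).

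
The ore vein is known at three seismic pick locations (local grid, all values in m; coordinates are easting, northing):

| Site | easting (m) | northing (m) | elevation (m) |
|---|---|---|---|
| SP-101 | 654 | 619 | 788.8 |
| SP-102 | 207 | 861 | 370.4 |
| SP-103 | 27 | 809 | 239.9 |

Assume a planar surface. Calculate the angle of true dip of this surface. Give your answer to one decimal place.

40.0°

Two edge vectors: SP-101→SP-102 = (-447, 242, -418.4), SP-101→SP-103 = (-627, 190, -548.9).
Normal n = (SP-101→SP-102) × (SP-101→SP-103) = (-53337.8, 16978.5, 66804).
So ∂z/∂easting = −n_x/n_z = 0.79842 and ∂z/∂northing = −n_y/n_z = −0.25415.
Gradient magnitude |∇z| = √(a² + b²) = √(0.63748 + 0.06459) = 0.83790.
True dip = arctan(0.83790) = 40.0°, dipping toward WNW (azimuth ≈ 288°).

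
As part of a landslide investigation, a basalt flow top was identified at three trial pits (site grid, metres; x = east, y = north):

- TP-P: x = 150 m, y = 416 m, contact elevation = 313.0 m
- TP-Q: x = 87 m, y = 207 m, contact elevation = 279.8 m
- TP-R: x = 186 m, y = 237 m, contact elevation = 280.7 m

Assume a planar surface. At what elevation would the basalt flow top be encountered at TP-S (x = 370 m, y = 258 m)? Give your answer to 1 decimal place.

276.4 m

Two edge vectors: TP-P→TP-Q = (-63, -209, -33.2), TP-P→TP-R = (36, -179, -32.3).
Normal n = (TP-P→TP-Q) × (TP-P→TP-R) = (807.9, -3230.1, 18801).
So ∂z/∂x = −n_x/n_z = −0.04297 and ∂z/∂y = −n_y/n_z = 0.17180.
Intercept c from TP-P: 313 + 6.45 − 71.47 = 247.97.
At (370, 258): z = −15.9 + 44.3 + 247.97 = 276.4 m.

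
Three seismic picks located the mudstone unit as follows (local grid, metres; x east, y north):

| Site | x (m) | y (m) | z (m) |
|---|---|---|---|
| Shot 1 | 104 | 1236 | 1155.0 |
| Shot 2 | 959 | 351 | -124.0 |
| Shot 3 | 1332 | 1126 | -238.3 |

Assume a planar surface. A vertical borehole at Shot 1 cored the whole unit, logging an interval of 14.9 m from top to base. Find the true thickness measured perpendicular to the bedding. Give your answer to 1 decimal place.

Let the plane be z = a·x + b·y + c.
Shot 2−Shot 1: 855a − 885b = −1279;  Shot 3−Shot 1: 1228a − 110b = −1393.3.
Solving gives a = −1.10038, b = 0.38212.
|∇z| = √(a²+b²) = 1.16484, so dip δ = arctan(1.16484) = 49.35°.
True thickness = vertical thickness × cos δ = 14.9 × cos 49.35° = 9.7 m.

9.7 m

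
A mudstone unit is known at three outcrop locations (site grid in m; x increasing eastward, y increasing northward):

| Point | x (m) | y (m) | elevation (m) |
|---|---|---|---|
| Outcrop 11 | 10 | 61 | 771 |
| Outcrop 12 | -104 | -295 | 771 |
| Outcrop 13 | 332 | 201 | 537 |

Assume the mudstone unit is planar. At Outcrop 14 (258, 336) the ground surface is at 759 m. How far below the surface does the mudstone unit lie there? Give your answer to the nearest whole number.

Let the plane be z = a·x + b·y + c.
Outcrop 12−Outcrop 11: −114a − 356b = 0;  Outcrop 13−Outcrop 11: 322a + 140b = −234.
Solving gives a = −0.84425, b = 0.27035.
Then c = 771 − a·10 − b·61 = 762.95.
At (258, 336): z_contact = −217.8 + 90.8 + 762.95 = 636.0 m.
Depth below ground = 759 − 636.0 = 123 m.

123 m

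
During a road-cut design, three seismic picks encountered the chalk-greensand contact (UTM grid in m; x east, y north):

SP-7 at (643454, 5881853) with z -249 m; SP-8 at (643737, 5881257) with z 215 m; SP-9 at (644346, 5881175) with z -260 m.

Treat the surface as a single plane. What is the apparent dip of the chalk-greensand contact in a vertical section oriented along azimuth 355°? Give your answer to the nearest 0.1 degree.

48.8°

Let the plane be z = a·x + b·y + c.
SP-8−SP-7: 283a − 596b = 464;  SP-9−SP-7: 892a − 678b = −11.
Solving gives a = −0.94523, b = −1.22735.
Unit vector along 355° is (sin 355°, cos 355°) = (-0.0872, 0.9962).
Slope in that direction = a·(-0.0872) + b·(0.9962) = −1.14029.
Apparent dip = arctan|1.14029| = 48.8° (true dip is 57.2°, so apparent ≤ true as expected).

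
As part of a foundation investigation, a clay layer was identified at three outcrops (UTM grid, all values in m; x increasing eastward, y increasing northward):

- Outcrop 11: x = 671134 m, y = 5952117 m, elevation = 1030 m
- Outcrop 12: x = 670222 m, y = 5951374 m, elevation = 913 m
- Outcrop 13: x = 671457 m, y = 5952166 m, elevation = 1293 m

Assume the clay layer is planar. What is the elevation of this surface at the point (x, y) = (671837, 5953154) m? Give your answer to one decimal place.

Let the plane be z = a·x + b·y + c.
Outcrop 12−Outcrop 11: −912a − 743b = −117;  Outcrop 13−Outcrop 11: 323a + 49b = 263.
Solving gives a = 0.971198304, b = −1.034633719.
Then c = 1030 − a·671134 − b·5952117 = 5507486.75.
At (671837, 5953154): z = 652487.0 − 6159333.9 + 5507486.75 = 639.8 m.

639.8 m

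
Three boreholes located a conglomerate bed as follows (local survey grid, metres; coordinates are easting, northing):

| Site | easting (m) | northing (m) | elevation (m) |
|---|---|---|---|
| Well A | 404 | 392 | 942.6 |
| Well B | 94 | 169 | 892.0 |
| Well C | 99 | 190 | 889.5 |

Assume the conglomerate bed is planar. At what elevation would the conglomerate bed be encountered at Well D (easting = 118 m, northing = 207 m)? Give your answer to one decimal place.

Two edge vectors: Well A→Well B = (-310, -223, -50.6), Well A→Well C = (-305, -202, -53.1).
Normal n = (Well A→Well B) × (Well A→Well C) = (1620.1, -1028, -5395).
So ∂z/∂easting = −n_x/n_z = 0.30030 and ∂z/∂northing = −n_y/n_z = −0.19055.
Intercept c from Well A: 942.6 − 121.32 + 74.69 = 895.97.
At (118, 207): z = 35.4 − 39.4 + 895.97 = 892.0 m.

892.0 m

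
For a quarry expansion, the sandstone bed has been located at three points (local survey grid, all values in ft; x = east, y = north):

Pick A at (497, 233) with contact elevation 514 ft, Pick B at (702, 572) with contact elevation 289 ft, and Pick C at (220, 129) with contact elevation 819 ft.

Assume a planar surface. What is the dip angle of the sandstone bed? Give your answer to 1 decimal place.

Two edge vectors: Pick A→Pick B = (205, 339, -225), Pick A→Pick C = (-277, -104, 305).
Normal n = (Pick A→Pick B) × (Pick A→Pick C) = (79995, -200, 72583).
So ∂z/∂x = −n_x/n_z = −1.10212 and ∂z/∂y = −n_y/n_z = 0.00276.
Gradient magnitude |∇z| = √(a² + b²) = √(1.21466 + 0.00001) = 1.10212.
True dip = arctan(1.10212) = 47.8°, dipping toward E (azimuth ≈ 090°).

47.8°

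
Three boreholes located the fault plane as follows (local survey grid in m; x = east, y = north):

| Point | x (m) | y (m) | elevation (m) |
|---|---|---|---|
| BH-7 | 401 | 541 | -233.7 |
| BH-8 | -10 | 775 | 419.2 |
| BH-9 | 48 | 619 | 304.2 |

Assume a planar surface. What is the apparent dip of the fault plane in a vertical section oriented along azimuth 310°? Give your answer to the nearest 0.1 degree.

51.5°

Two edge vectors: BH-7→BH-8 = (-411, 234, 652.9), BH-7→BH-9 = (-353, 78, 537.9).
Normal n = (BH-7→BH-8) × (BH-7→BH-9) = (74942.4, -9396.8, 50544).
So ∂z/∂x = −n_x/n_z = −1.48272 and ∂z/∂y = −n_y/n_z = 0.18591.
Unit vector along 310° is (sin 310°, cos 310°) = (-0.7660, 0.6428).
Slope in that direction = a·(-0.7660) + b·(0.6428) = 1.25533.
Apparent dip = arctan|1.25533| = 51.5° (true dip is 56.2°, so apparent ≤ true as expected).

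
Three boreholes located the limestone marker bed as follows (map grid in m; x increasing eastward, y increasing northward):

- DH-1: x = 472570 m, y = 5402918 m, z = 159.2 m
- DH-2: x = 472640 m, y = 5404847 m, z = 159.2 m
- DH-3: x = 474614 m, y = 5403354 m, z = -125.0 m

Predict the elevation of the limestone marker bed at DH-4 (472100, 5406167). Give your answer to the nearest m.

242 m

Two edge vectors: DH-1→DH-2 = (70, 1929, 0), DH-1→DH-3 = (2044, 436, -284.2).
Normal n = (DH-1→DH-2) × (DH-1→DH-3) = (-548221.8, 19894, -3912356).
So ∂z/∂x = −n_x/n_z = −0.14012575 and ∂z/∂y = −n_y/n_z = 0.00508492.
Intercept c from DH-1: 159.2 + 66219.22 − 27473.38 = 38905.04.
At (472100, 5406167): z = −66153.4 + 27489.9 + 38905.04 = 241.6 m.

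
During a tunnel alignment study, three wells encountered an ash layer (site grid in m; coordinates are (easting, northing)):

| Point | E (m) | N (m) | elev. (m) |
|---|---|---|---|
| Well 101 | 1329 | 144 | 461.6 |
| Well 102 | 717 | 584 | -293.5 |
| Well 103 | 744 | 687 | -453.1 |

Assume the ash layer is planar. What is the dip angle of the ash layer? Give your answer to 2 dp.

57.66°

Two edge vectors: Well 101→Well 102 = (-612, 440, -755.1), Well 101→Well 103 = (-585, 543, -914.7).
Normal n = (Well 101→Well 102) × (Well 101→Well 103) = (7551.3, -118062.9, -74916).
So ∂z/∂E = −n_x/n_z = 0.10080 and ∂z/∂N = −n_y/n_z = −1.57594.
Gradient magnitude |∇z| = √(a² + b²) = √(0.01016 + 2.48358) = 1.57916.
True dip = arctan(1.57916) = 57.66°, dipping toward N (azimuth ≈ 356°).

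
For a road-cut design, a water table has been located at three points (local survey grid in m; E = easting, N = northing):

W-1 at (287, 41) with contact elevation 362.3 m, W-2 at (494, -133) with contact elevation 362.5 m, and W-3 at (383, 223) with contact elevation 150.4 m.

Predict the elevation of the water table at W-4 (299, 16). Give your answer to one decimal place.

Two edge vectors: W-1→W-2 = (207, -174, 0.2), W-1→W-3 = (96, 182, -211.9).
Normal n = (W-1→W-2) × (W-1→W-3) = (36834.2, 43882.5, 54378).
So ∂z/∂E = −n_x/n_z = −0.67737 and ∂z/∂N = −n_y/n_z = −0.80699.
Intercept c from W-1: 362.3 + 194.41 + 33.09 = 589.79.
At (299, 16): z = −202.5 − 12.9 + 589.79 = 374.3 m.

374.3 m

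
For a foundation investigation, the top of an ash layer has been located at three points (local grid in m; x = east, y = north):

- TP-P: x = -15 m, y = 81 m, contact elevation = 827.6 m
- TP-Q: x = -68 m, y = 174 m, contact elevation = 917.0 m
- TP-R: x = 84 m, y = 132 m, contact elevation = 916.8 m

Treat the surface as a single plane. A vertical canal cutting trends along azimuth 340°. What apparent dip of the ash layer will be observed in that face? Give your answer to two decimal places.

Two edge vectors: TP-P→TP-Q = (-53, 93, 89.4), TP-P→TP-R = (99, 51, 89.2).
Normal n = (TP-P→TP-Q) × (TP-P→TP-R) = (3736.2, 13578.2, -11910).
So ∂z/∂x = −n_x/n_z = 0.31370 and ∂z/∂y = −n_y/n_z = 1.14007.
Unit vector along 340° is (sin 340°, cos 340°) = (-0.3420, 0.9397).
Slope in that direction = a·(-0.3420) + b·(0.9397) = 0.96402.
Apparent dip = arctan|0.96402| = 43.95° (true dip is 49.8°, so apparent ≤ true as expected).

43.95°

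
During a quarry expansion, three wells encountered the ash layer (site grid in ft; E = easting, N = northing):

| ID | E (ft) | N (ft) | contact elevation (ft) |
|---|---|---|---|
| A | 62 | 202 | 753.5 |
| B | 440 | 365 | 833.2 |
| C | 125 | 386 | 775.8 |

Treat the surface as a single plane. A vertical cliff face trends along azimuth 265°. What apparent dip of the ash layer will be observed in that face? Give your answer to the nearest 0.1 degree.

10.8°

Two edge vectors: A→B = (378, 163, 79.7), A→C = (63, 184, 22.3).
Normal n = (A→B) × (A→C) = (-11029.9, -3408.3, 59283).
So ∂z/∂E = −n_x/n_z = 0.18606 and ∂z/∂N = −n_y/n_z = 0.05749.
Unit vector along 265° is (sin 265°, cos 265°) = (-0.9962, -0.0872).
Slope in that direction = a·(-0.9962) + b·(-0.0872) = −0.19036.
Apparent dip = arctan|0.19036| = 10.8° (true dip is 11.0°, so apparent ≤ true as expected).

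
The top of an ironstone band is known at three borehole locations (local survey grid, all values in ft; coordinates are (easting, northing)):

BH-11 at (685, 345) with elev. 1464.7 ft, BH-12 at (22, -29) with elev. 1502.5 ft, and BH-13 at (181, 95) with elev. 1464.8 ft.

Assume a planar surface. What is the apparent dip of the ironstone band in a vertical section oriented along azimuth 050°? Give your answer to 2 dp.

Let the plane be z = a·E + b·N + c.
BH-12−BH-11: −663a − 374b = 37.8;  BH-13−BH-11: −504a − 250b = 0.1.
Solving gives a = 0.41381, b = −0.83465.
Unit vector along 050° is (sin 50°, cos 50°) = (0.7660, 0.6428).
Slope in that direction = a·(0.7660) + b·(0.6428) = −0.21950.
Apparent dip = arctan|0.21950| = 12.38° (true dip is 43.0°, so apparent ≤ true as expected).

12.38°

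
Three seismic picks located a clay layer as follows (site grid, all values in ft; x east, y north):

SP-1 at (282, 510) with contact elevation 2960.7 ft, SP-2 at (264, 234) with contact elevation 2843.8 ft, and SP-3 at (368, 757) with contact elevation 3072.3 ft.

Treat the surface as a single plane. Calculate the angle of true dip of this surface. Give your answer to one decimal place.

Let the plane be z = a·x + b·y + c.
SP-2−SP-1: −18a − 276b = −116.9;  SP-3−SP-1: 86a + 247b = 111.6.
Solving gives a = 0.09991, b = 0.41703.
Gradient magnitude |∇z| = √(a² + b²) = √(0.00998 + 0.17392) = 0.42884.
True dip = arctan(0.42884) = 23.2°, dipping toward SSW (azimuth ≈ 193°).

23.2°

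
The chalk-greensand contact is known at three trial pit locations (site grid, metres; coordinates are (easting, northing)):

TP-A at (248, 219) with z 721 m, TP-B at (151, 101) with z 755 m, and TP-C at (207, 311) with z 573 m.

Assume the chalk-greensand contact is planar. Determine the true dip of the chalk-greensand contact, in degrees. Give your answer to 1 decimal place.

Two edge vectors: TP-A→TP-B = (-97, -118, 34), TP-A→TP-C = (-41, 92, -148).
Normal n = (TP-A→TP-B) × (TP-A→TP-C) = (14336, -15750, -13762).
So ∂z/∂E = −n_x/n_z = 1.04171 and ∂z/∂N = −n_y/n_z = −1.14446.
Gradient magnitude |∇z| = √(a² + b²) = √(1.08516 + 1.30978) = 1.54756.
True dip = arctan(1.54756) = 57.1°, dipping toward NW (azimuth ≈ 318°).

57.1°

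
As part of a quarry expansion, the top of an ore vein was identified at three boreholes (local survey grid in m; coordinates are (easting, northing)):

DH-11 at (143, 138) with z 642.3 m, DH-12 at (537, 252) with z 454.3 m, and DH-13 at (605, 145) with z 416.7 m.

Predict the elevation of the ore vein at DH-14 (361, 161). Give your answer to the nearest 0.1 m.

Two edge vectors: DH-11→DH-12 = (394, 114, -188), DH-11→DH-13 = (462, 7, -225.6).
Normal n = (DH-11→DH-12) × (DH-11→DH-13) = (-24402.4, 2030.4, -49910).
So ∂z/∂E = −n_x/n_z = −0.48893 and ∂z/∂N = −n_y/n_z = 0.04068.
Intercept c from DH-11: 642.3 + 69.92 − 5.61 = 706.60.
At (361, 161): z = −176.5 + 6.5 + 706.60 = 536.6 m.

536.6 m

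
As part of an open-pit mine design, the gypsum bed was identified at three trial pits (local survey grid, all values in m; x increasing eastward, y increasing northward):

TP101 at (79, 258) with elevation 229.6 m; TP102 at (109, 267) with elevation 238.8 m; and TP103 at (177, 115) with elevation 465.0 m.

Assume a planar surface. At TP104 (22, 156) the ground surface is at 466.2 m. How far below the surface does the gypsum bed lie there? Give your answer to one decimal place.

Two edge vectors: TP101→TP102 = (30, 9, 9.2), TP101→TP103 = (98, -143, 235.4).
Normal n = (TP101→TP102) × (TP101→TP103) = (3434.2, -6160.4, -5172).
So ∂z/∂x = −n_x/n_z = 0.66400 and ∂z/∂y = −n_y/n_z = −1.19111.
Intercept c from TP101: 229.6 − 52.46 + 307.31 = 484.45.
At (22, 156): z_contact = 14.61 − 185.81 + 484.45 = 313.24 m.
Depth below ground = 466.2 − 313.24 = 153.0 m.

153.0 m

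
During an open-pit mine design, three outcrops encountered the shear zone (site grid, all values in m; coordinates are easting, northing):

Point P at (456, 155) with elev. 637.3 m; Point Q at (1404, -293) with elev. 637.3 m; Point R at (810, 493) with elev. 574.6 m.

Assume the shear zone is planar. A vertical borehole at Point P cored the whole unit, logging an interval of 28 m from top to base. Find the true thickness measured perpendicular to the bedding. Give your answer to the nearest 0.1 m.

27.7 m

Two edge vectors: Point P→Point Q = (948, -448, 0), Point P→Point R = (354, 338, -62.7).
Normal n = (Point P→Point Q) × (Point P→Point R) = (28089.6, 59439.6, 479016).
So ∂z/∂easting = −n_x/n_z = −0.05864 and ∂z/∂northing = −n_y/n_z = −0.12409.
|∇z| = √(a²+b²) = 0.13725, so dip δ = arctan(0.13725) = 7.81°.
True thickness = vertical thickness × cos δ = 28 × cos 7.81° = 27.7 m.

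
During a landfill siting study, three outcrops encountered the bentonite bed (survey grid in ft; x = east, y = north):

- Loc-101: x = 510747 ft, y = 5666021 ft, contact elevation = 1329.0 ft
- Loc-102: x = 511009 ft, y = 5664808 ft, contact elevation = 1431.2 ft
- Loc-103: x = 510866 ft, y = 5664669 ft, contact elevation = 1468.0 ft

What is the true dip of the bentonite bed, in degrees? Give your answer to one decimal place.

10.5°

Two edge vectors: Loc-101→Loc-102 = (262, -1213, 102.2), Loc-101→Loc-103 = (119, -1352, 139).
Normal n = (Loc-101→Loc-102) × (Loc-101→Loc-103) = (-30432.6, -24256.2, -209877).
So ∂z/∂x = −n_x/n_z = −0.14500 and ∂z/∂y = −n_y/n_z = −0.11557.
Gradient magnitude |∇z| = √(a² + b²) = √(0.02103 + 0.01336) = 0.18543.
True dip = arctan(0.18543) = 10.5°, dipping toward NE (azimuth ≈ 051°).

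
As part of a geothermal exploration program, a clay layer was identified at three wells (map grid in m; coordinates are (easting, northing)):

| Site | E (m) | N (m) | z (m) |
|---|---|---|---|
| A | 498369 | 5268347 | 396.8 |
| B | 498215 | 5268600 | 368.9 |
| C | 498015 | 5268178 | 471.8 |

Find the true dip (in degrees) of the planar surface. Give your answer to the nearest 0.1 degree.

12.6°

Two edge vectors: A→B = (-154, 253, -27.9), A→C = (-354, -169, 75).
Normal n = (A→B) × (A→C) = (14259.9, 21426.6, 115588).
So ∂z/∂E = −n_x/n_z = −0.12337 and ∂z/∂N = −n_y/n_z = −0.18537.
Gradient magnitude |∇z| = √(a² + b²) = √(0.01522 + 0.03436) = 0.22267.
True dip = arctan(0.22267) = 12.6°, dipping toward NNE (azimuth ≈ 034°).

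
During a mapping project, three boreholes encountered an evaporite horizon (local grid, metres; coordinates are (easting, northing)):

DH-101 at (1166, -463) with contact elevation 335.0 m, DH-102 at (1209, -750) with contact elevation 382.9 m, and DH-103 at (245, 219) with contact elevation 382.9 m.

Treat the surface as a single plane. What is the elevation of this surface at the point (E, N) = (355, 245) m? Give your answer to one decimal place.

356.1 m

Two edge vectors: DH-101→DH-102 = (43, -287, 47.9), DH-101→DH-103 = (-921, 682, 47.9).
Normal n = (DH-101→DH-102) × (DH-101→DH-103) = (-46415.1, -46175.6, -235001).
So ∂z/∂E = −n_x/n_z = −0.197510 and ∂z/∂N = −n_y/n_z = −0.196491.
Intercept c from DH-101: 335 + 230.30 − 90.98 = 474.32.
At (355, 245): z = −70.1 − 48.1 + 474.32 = 356.1 m.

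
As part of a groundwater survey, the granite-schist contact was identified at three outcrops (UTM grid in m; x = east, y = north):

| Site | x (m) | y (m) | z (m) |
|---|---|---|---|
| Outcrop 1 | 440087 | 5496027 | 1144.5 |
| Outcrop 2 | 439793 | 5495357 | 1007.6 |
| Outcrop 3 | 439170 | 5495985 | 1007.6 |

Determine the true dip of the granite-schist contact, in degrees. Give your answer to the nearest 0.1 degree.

Let the plane be z = a·x + b·y + c.
Outcrop 2−Outcrop 1: −294a − 670b = −136.9;  Outcrop 3−Outcrop 1: −917a − 42b = −136.9.
Solving gives a = 0.14280, b = 0.14167.
Gradient magnitude |∇z| = √(a² + b²) = √(0.02039 + 0.02007) = 0.20115.
True dip = arctan(0.20115) = 11.4°, dipping toward SW (azimuth ≈ 225°).

11.4°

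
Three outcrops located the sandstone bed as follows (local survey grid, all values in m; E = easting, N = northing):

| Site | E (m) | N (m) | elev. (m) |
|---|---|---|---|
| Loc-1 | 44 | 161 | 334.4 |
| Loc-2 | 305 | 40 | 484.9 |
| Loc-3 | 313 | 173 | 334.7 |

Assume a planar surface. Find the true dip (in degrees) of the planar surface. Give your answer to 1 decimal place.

Let the plane be z = a·E + b·N + c.
Loc-2−Loc-1: 261a − 121b = 150.5;  Loc-3−Loc-1: 269a + 12b = 0.3.
Solving gives a = 0.05163, b = −1.13243.
Gradient magnitude |∇z| = √(a² + b²) = √(0.00267 + 1.28240) = 1.13361.
True dip = arctan(1.13361) = 48.6°, dipping toward N (azimuth ≈ 357°).

48.6°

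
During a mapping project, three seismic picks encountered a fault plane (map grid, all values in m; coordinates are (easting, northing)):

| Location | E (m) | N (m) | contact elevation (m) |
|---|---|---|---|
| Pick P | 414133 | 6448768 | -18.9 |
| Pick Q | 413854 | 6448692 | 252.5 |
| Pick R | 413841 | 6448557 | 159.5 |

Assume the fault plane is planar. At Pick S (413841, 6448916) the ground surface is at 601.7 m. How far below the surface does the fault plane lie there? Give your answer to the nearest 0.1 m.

Let the plane be z = a·E + b·N + c.
Pick Q−Pick P: −279a − 76b = 271.4;  Pick R−Pick P: −292a − 211b = 178.4.
Solving gives a = −1.191673256, b = 0.803642610.
Then c = -18.9 − a·414133 − b·6448768 = −4689012.43.
At (413841, 6448916): z_contact = −493163.25 + 5182623.68 − 4689012.43 = 448.01 m.
Depth below ground = 601.7 − 448.01 = 153.7 m.

153.7 m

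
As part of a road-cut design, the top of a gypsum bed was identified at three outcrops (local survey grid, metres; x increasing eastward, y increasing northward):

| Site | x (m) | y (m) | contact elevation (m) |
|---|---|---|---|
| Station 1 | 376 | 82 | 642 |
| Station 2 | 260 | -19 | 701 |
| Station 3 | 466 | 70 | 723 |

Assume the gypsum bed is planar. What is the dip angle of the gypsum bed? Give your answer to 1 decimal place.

Let the plane be z = a·x + b·y + c.
Station 2−Station 1: −116a − 101b = 59;  Station 3−Station 1: 90a − 12b = 81.
Solving gives a = 0.71294, b = −1.40298.
Gradient magnitude |∇z| = √(a² + b²) = √(0.50828 + 1.96834) = 1.57373.
True dip = arctan(1.57373) = 57.6°, dipping toward NNW (azimuth ≈ 333°).

57.6°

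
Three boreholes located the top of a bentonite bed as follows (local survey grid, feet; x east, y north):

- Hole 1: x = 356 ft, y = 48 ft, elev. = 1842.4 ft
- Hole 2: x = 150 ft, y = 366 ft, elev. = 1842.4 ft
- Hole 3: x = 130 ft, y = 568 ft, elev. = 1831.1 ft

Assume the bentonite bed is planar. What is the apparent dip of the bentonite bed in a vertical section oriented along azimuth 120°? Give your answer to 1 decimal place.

3.2°

Let the plane be z = a·x + b·y + c.
Hole 2−Hole 1: −206a + 318b = 0;  Hole 3−Hole 1: −226a + 520b = −11.3.
Solving gives a = −0.10193, b = −0.06603.
Unit vector along 120° is (sin 120°, cos 120°) = (0.8660, -0.5000).
Slope in that direction = a·(0.8660) + b·(-0.5000) = −0.05526.
Apparent dip = arctan|0.05526| = 3.2° (true dip is 6.9°, so apparent ≤ true as expected).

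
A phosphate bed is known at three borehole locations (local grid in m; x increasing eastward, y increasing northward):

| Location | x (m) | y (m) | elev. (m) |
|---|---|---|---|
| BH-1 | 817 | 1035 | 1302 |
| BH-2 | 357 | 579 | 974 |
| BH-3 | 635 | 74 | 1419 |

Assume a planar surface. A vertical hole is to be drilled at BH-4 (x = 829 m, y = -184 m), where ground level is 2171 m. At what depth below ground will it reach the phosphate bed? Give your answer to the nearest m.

Let the plane be z = a·x + b·y + c.
BH-2−BH-1: −460a − 456b = −328;  BH-3−BH-1: −182a − 961b = 117.
Solving gives a = 1.02644, b = −0.31614.
Then c = 1302 − a·817 − b·1035 = 790.61.
At (829, -184): z_contact = 850.9 + 58.2 + 790.61 = 1699.7 m.
Depth below ground = 2171 − 1699.7 = 471 m.

471 m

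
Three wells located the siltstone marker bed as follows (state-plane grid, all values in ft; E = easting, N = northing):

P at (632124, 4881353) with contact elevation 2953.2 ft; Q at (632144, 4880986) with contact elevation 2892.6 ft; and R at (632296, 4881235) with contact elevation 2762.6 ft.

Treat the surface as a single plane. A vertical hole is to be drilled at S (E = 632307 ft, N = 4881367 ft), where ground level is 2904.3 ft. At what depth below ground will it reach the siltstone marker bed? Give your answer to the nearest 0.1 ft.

Two edge vectors: P→Q = (20, -367, -60.6), P→R = (172, -118, -190.6).
Normal n = (P→Q) × (P→R) = (62799.4, -6611.2, 60764).
So ∂z/∂E = −n_x/n_z = −1.033496807 and ∂z/∂N = −n_y/n_z = 0.108801264.
Intercept c from P: 2953.2 + 653298.14 − 531097.38 = 125153.96.
At (632307, 4881367): z_contact = −653487.27 + 531098.90 + 125153.96 = 2765.59 ft.
Depth below ground = 2904.3 − 2765.59 = 138.7 ft.

138.7 ft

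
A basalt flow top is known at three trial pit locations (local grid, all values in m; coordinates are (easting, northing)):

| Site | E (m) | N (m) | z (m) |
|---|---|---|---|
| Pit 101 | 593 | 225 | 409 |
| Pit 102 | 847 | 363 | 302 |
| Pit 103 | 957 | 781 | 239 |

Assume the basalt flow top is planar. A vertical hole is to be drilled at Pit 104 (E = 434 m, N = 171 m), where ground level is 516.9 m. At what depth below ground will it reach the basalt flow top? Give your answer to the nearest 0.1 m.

Let the plane be z = a·E + b·N + c.
Pit 102−Pit 101: 254a + 138b = −107;  Pit 103−Pit 101: 364a + 556b = −170.
Solving gives a = −0.39599, b = −0.04651.
Then c = 409 − a·593 − b·225 = 654.29.
At (434, 171): z_contact = −171.86 − 7.95 + 654.29 = 474.47 m.
Depth below ground = 516.9 − 474.47 = 42.4 m.

42.4 m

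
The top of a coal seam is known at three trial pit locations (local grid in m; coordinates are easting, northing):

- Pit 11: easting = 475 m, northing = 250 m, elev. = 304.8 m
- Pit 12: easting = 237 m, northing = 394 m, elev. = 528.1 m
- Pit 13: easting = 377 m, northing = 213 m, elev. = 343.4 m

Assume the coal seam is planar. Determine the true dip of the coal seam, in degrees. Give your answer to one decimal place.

Let the plane be z = a·easting + b·northing + c.
Pit 12−Pit 11: −238a + 144b = 223.3;  Pit 13−Pit 11: −98a − 37b = 38.6.
Solving gives a = −0.60304, b = 0.55400.
Gradient magnitude |∇z| = √(a² + b²) = √(0.36366 + 0.30692) = 0.81889.
True dip = arctan(0.81889) = 39.3°, dipping toward SE (azimuth ≈ 133°).

39.3°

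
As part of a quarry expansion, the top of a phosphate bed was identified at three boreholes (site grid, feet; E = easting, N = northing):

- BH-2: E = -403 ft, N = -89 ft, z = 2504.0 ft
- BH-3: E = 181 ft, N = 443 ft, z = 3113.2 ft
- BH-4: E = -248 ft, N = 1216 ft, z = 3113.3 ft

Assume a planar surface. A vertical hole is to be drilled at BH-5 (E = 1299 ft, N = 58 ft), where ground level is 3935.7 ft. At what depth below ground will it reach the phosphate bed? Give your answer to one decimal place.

196.0 ft

Let the plane be z = a·E + b·N + c.
BH-3−BH-2: 584a + 532b = 609.2;  BH-4−BH-2: 155a + 1305b = 609.3.
Solving gives a = 0.692785, b = 0.384612.
Then c = 2504 − a·-403 − b·-89 = 2817.42.
At (1299, 58): z_contact = 899.93 + 22.31 + 2817.42 = 3739.66 ft.
Depth below ground = 3935.7 − 3739.66 = 196.0 ft.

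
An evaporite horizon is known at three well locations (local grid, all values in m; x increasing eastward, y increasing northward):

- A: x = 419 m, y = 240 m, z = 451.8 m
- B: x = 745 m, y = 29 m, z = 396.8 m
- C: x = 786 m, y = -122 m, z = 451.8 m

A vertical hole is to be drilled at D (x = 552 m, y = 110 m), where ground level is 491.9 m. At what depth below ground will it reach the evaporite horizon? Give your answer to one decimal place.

40.7 m

Let the plane be z = a·x + b·y + c.
B−A: 326a − 211b = −55;  C−A: 367a − 362b = 0.
Solving gives a = −0.49070, b = −0.49747.
Then c = 451.8 − a·419 − b·240 = 776.80.
At (552, 110): z_contact = −270.86 − 54.72 + 776.80 = 451.21 m.
Depth below ground = 491.9 − 451.21 = 40.7 m.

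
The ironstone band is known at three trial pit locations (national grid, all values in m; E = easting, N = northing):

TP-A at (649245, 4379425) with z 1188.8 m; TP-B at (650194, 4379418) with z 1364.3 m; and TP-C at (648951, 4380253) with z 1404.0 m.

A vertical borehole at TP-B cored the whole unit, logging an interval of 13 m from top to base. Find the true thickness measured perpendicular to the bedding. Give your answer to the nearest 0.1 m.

12.2 m

Two edge vectors: TP-A→TP-B = (949, -7, 175.5), TP-A→TP-C = (-294, 828, 215.2).
Normal n = (TP-A→TP-B) × (TP-A→TP-C) = (-146820.4, -255821.8, 783714).
So ∂z/∂E = −n_x/n_z = 0.18734 and ∂z/∂N = −n_y/n_z = 0.32642.
|∇z| = √(a²+b²) = 0.37636, so dip δ = arctan(0.37636) = 20.62°.
True thickness = vertical thickness × cos δ = 13 × cos 20.62° = 12.2 m.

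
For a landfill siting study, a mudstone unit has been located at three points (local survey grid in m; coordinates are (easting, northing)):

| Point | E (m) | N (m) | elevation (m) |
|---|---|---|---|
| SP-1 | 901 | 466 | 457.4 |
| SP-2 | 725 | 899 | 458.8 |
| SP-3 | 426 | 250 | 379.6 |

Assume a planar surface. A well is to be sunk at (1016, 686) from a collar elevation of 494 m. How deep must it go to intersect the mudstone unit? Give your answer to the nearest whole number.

Let the plane be z = a·E + b·N + c.
SP-2−SP-1: −176a + 433b = 1.4;  SP-3−SP-1: −475a − 216b = −77.8.
Solving gives a = 0.13700, b = 0.05892.
Then c = 457.4 − a·901 − b·466 = 306.51.
At (1016, 686): z_contact = 139.2 + 40.4 + 306.51 = 486.1 m.
Depth below ground = 494 − 486.1 = 8 m.

8 m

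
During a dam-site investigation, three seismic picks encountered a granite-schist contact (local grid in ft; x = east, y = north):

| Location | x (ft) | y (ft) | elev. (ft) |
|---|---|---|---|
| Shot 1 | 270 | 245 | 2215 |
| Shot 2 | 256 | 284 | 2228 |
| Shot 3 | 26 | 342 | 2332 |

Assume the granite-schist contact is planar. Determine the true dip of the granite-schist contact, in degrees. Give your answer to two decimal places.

24.05°

Let the plane be z = a·x + b·y + c.
Shot 2−Shot 1: −14a + 39b = 13;  Shot 3−Shot 1: −244a + 97b = 117.
Solving gives a = −0.40476, b = 0.18804.
Gradient magnitude |∇z| = √(a² + b²) = √(0.16383 + 0.03536) = 0.44630.
True dip = arctan(0.44630) = 24.05°, dipping toward ESE (azimuth ≈ 115°).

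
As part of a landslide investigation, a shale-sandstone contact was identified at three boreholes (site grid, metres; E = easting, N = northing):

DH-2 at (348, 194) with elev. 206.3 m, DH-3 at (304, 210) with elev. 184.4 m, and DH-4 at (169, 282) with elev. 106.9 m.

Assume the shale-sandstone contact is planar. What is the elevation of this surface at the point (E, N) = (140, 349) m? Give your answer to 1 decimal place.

67.1 m

Two edge vectors: DH-2→DH-3 = (-44, 16, -21.9), DH-2→DH-4 = (-179, 88, -99.4).
Normal n = (DH-2→DH-3) × (DH-2→DH-4) = (336.8, -453.5, -1008).
So ∂z/∂E = −n_x/n_z = 0.33413 and ∂z/∂N = −n_y/n_z = −0.44990.
Intercept c from DH-2: 206.3 − 116.28 + 87.28 = 177.30.
At (140, 349): z = 46.8 − 157.0 + 177.30 = 67.1 m.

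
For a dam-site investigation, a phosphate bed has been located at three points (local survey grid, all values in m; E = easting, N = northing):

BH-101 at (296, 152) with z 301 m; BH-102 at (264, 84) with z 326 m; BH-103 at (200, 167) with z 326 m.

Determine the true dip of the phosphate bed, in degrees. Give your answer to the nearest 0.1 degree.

Let the plane be z = a·E + b·N + c.
BH-102−BH-101: −32a − 68b = 25;  BH-103−BH-101: −96a + 15b = 25.
Solving gives a = −0.29609, b = −0.22831.
Gradient magnitude |∇z| = √(a² + b²) = √(0.08767 + 0.05213) = 0.37389.
True dip = arctan(0.37389) = 20.5°, dipping toward NE (azimuth ≈ 052°).

20.5°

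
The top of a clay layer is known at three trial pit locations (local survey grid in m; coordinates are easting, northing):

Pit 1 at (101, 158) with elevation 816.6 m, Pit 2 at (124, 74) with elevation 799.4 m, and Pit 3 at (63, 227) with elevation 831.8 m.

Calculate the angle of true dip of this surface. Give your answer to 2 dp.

Let the plane be z = a·easting + b·northing + c.
Pit 2−Pit 1: 23a − 84b = −17.2;  Pit 3−Pit 1: −38a + 69b = 15.2.
Solving gives a = −0.05607, b = 0.18941.
Gradient magnitude |∇z| = √(a² + b²) = √(0.00314 + 0.03588) = 0.19753.
True dip = arctan(0.19753) = 11.17°, dipping toward SSE (azimuth ≈ 164°).

11.17°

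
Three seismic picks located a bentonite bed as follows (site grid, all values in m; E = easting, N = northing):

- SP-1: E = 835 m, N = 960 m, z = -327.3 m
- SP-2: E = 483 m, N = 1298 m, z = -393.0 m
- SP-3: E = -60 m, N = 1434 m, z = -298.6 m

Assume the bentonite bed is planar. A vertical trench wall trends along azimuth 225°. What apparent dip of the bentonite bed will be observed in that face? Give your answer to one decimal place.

Let the plane be z = a·E + b·N + c.
SP-2−SP-1: −352a + 338b = −65.7;  SP-3−SP-1: −895a + 474b = 28.7.
Solving gives a = −0.30106, b = −0.50791.
Unit vector along 225° is (sin 225°, cos 225°) = (-0.7071, -0.7071).
Slope in that direction = a·(-0.7071) + b·(-0.7071) = 0.57203.
Apparent dip = arctan|0.57203| = 29.8° (true dip is 30.6°, so apparent ≤ true as expected).

29.8°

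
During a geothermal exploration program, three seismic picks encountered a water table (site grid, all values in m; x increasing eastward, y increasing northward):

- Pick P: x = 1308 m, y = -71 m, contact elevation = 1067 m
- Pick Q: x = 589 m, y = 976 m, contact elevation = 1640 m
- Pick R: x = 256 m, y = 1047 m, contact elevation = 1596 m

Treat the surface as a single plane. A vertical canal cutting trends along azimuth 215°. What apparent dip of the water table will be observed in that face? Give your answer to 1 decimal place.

37.9°

Two edge vectors: Pick P→Pick Q = (-719, 1047, 573), Pick P→Pick R = (-1052, 1118, 529).
Normal n = (Pick P→Pick Q) × (Pick P→Pick R) = (-86751, -222445, 297602).
So ∂z/∂x = −n_x/n_z = 0.29150 and ∂z/∂y = −n_y/n_z = 0.74746.
Unit vector along 215° is (sin 215°, cos 215°) = (-0.5736, -0.8192).
Slope in that direction = a·(-0.5736) + b·(-0.8192) = −0.77948.
Apparent dip = arctan|0.77948| = 37.9° (true dip is 38.7°, so apparent ≤ true as expected).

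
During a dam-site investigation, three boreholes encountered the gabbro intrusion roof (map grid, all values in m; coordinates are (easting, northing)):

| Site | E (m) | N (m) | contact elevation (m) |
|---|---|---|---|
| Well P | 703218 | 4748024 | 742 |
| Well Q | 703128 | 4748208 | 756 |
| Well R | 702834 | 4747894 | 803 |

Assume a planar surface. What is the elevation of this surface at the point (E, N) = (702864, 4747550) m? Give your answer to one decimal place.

Let the plane be z = a·E + b·N + c.
Well Q−Well P: −90a + 184b = 14;  Well R−Well P: −384a − 130b = 61.
Solving gives a = −0.158385546, b = −0.001384234.
Then c = 742 − a·703218 − b·4748024 = 118693.94.
At (702864, 4747550): z = −111323.5 − 6571.7 + 118693.94 = 798.7 m.

798.7 m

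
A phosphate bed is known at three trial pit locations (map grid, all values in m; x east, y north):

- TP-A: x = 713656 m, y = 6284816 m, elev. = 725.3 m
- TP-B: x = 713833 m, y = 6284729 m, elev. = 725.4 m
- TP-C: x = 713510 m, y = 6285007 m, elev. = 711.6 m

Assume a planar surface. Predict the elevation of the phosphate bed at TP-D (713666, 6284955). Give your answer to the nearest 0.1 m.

708.9 m

Two edge vectors: TP-A→TP-B = (177, -87, 0.1), TP-A→TP-C = (-146, 191, -13.7).
Normal n = (TP-A→TP-B) × (TP-A→TP-C) = (1172.8, 2410.3, 21105).
So ∂z/∂x = −n_x/n_z = −0.055569770 and ∂z/∂y = −n_y/n_z = −0.114205165.
Intercept c from TP-A: 725.3 + 39657.70 + 717758.45 = 758141.45.
At (713666, 6284955): z = −39658.3 − 717774.3 + 758141.45 = 708.9 m.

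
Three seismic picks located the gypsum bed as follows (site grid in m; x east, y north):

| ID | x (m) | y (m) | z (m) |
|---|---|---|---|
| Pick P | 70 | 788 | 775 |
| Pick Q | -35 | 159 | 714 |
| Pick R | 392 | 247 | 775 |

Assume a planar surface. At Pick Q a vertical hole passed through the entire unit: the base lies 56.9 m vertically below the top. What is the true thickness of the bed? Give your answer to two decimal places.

Let the plane be z = a·x + b·y + c.
Pick Q−Pick P: −105a − 629b = −61;  Pick R−Pick P: 322a − 541b = 0.
Solving gives a = 0.12725, b = 0.07574.
|∇z| = √(a²+b²) = 0.14808, so dip δ = arctan(0.14808) = 8.42°.
True thickness = vertical thickness × cos δ = 56.9 × cos 8.42° = 56.29 m.

56.29 m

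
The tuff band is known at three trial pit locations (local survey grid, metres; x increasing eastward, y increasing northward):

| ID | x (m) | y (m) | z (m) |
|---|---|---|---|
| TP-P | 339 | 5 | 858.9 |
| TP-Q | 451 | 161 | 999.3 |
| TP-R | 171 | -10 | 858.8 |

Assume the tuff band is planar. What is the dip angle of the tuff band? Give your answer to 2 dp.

43.98°

Two edge vectors: TP-P→TP-Q = (112, 156, 140.4), TP-P→TP-R = (-168, -15, -0.1).
Normal n = (TP-P→TP-Q) × (TP-P→TP-R) = (2090.4, -23576, 24528).
So ∂z/∂x = −n_x/n_z = −0.08523 and ∂z/∂y = −n_y/n_z = 0.96119.
Gradient magnitude |∇z| = √(a² + b²) = √(0.00726 + 0.92388) = 0.96496.
True dip = arctan(0.96496) = 43.98°, dipping toward S (azimuth ≈ 175°).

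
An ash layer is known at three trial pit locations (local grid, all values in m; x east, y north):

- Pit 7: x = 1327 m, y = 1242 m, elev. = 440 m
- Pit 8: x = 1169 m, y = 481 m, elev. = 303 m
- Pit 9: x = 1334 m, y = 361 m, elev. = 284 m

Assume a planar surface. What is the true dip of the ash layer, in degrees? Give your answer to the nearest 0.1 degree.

10.1°

Let the plane be z = a·x + b·y + c.
Pit 8−Pit 7: −158a − 761b = −137;  Pit 9−Pit 7: 7a − 881b = −156.
Solving gives a = 0.01371, b = 0.17718.
Gradient magnitude |∇z| = √(a² + b²) = √(0.00019 + 0.03139) = 0.17771.
True dip = arctan(0.17771) = 10.1°, dipping toward S (azimuth ≈ 184°).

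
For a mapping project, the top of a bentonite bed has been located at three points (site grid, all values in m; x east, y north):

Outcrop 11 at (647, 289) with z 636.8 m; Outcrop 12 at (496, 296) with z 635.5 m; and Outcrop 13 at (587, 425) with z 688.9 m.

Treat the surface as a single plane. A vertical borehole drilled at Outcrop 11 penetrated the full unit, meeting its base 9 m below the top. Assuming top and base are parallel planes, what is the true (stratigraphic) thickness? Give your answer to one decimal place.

8.4 m

Two edge vectors: Outcrop 11→Outcrop 12 = (-151, 7, -1.3), Outcrop 11→Outcrop 13 = (-60, 136, 52.1).
Normal n = (Outcrop 11→Outcrop 12) × (Outcrop 11→Outcrop 13) = (541.5, 7945.1, -20116).
So ∂z/∂x = −n_x/n_z = 0.02692 and ∂z/∂y = −n_y/n_z = 0.39496.
|∇z| = √(a²+b²) = 0.39588, so dip δ = arctan(0.39588) = 21.60°.
True thickness = vertical thickness × cos δ = 9 × cos 21.60° = 8.4 m.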